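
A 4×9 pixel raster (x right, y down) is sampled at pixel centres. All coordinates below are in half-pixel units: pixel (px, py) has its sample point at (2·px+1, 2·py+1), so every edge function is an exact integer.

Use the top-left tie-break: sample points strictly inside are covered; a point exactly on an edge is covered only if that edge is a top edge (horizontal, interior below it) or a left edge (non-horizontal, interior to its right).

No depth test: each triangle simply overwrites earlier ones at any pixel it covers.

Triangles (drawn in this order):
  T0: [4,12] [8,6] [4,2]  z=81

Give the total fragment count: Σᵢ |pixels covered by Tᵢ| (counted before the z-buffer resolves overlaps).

T0:
  2·area = 40  (B↔C swapped to make it positive)
  edge (4, 12)→(4, 2): d=(0,-10) top-left  bias=+0
  edge (4, 2)→(8, 6): d=(4,4) right/bottom  bias=-1
  edge (8, 6)→(4, 12): d=(-4,6) right/bottom  bias=-1
    (1,0)@(3, 1): e=[-10,0,50] → .  [on edge]
    (2,1)@(5, 3): e=[10,0,30] → .  [on edge]
    (2,2)@(5, 5): e=[10,8,22] → X
    (3,2)@(7, 5): e=[30,0,10] → .  [on edge]
    (2,3)@(5, 7): e=[10,16,14] → X
    (3,3)@(7, 7): e=[30,8,2] → X
    (2,4)@(5, 9): e=[10,24,6] → X
    (3,4)@(7, 9): e=[30,16,-6] → .
    (2,5)@(5, 11): e=[10,32,-2] → .
  covered (4 px):
    . . . .
    . . . .
    . . X .
    . . X X
    . . X .
    . . . .
    . . . .
    . . . .
    . . . .

Result: 4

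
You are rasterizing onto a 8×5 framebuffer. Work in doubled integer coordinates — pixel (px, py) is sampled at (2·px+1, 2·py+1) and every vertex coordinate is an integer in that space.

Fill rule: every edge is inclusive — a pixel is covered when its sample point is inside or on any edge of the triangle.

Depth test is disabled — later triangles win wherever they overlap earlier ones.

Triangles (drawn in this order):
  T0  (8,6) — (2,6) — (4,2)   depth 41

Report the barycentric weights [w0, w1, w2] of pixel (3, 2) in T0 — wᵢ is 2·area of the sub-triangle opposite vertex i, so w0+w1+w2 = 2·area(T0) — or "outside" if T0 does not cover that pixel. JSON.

T0:
  2·area = 24
  edge (8, 6)→(2, 6): d=(-6,0) inclusive
  edge (2, 6)→(4, 2): d=(2,-4) inclusive
  edge (4, 2)→(8, 6): d=(4,4) inclusive
    (1,0)@(3, 1): e=[30,-6,0] → ·  [on edge]
    (2,1)@(5, 3): e=[18,6,0] → █  [on edge]
    (3,1)@(7, 3): e=[18,14,-8] → ·
    (1,2)@(3, 5): e=[6,2,16] → █
    (3,2)@(7, 5): e=[6,18,0] → █  [on edge]
    (4,2)@(9, 5): e=[6,26,-8] → ·
    (1,3)@(3, 7): e=[-6,6,24] → ·
    (2,3)@(5, 7): e=[-6,14,16] → ·
    (3,3)@(7, 7): e=[-6,22,8] → ·
    (4,3)@(9, 7): e=[-6,30,0] → ·  [on edge]
    (5,4)@(11, 9): e=[-18,42,0] → ·  [on edge]
  covered (4 px):
    · · · · · · · ·
    · · █ · · · · ·
    · █ █ █ · · · ·
    · · · · · · · ·
    · · · · · · · ·

Answer: [18,0,6]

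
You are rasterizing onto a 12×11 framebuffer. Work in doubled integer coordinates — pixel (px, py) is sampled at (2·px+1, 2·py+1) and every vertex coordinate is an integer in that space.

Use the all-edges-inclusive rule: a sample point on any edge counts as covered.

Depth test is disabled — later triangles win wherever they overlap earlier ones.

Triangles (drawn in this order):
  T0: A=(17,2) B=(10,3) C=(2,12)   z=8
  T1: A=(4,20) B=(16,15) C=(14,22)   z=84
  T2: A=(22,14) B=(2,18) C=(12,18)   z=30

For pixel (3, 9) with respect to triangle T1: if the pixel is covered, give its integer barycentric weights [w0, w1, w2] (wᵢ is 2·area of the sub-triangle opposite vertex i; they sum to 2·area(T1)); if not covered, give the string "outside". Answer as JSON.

T0:
  2·area = 55  (B↔C swapped to make it positive)
  edge (17, 2)→(2, 12): d=(-15,10) inclusive
  edge (2, 12)→(10, 3): d=(8,-9) inclusive
  edge (10, 3)→(17, 2): d=(7,-1) inclusive
    (5,1)@(11, 3): e=[45,9,1] → #
    (6,1)@(13, 3): e=[25,27,3] → #
    (7,1)@(15, 3): e=[5,45,5] → #
    (8,1)@(17, 3): e=[-15,63,7] → ·
    (4,2)@(9, 5): e=[35,7,13] → #
    (6,2)@(13, 5): e=[-5,43,17] → ·
    (7,2)@(15, 5): e=[-25,61,19] → ·
    (3,3)@(7, 7): e=[25,5,25] → #
    (5,3)@(11, 7): e=[-15,41,29] → ·
    (2,4)@(5, 9): e=[15,3,37] → #
    (3,4)@(7, 9): e=[-5,21,39] → ·
    (4,4)@(9, 9): e=[-25,39,41] → ·
  covered (9 px):
    · · · · · · · · · · · ·
    · · · · · # # # · · · ·
    · · · · # # · · · · · ·
    · · · # # · · · · · · ·
    · · # · · · · · · · · ·
    · # · · · · · · · · · ·
    · · · · · · · · · · · ·
    · · · · · · · · · · · ·
    · · · · · · · · · · · ·
    · · · · · · · · · · · ·
    · · · · · · · · · · · ·
T1:
  2·area = 74
  edge (4, 20)→(16, 15): d=(12,-5) inclusive
  edge (16, 15)→(14, 22): d=(-2,7) inclusive
  edge (14, 22)→(4, 20): d=(-10,-2) inclusive
    (6,8)@(13, 17): e=[9,17,48] → #
    (7,8)@(15, 17): e=[19,3,52] → #
    (8,8)@(17, 17): e=[29,-11,56] → ·
    (3,9)@(7, 19): e=[3,55,16] → #
    (4,9)@(9, 19): e=[13,41,20] → #
    (5,9)@(11, 19): e=[23,27,24] → #
    (7,9)@(15, 19): e=[43,-1,32] → ·
    (3,10)@(7, 21): e=[27,51,-4] → ·
    (4,10)@(9, 21): e=[37,37,0] → #  [on edge]
    (7,10)@(15, 21): e=[67,-5,12] → ·
  covered (9 px):
    · · · · · · · · · · · ·
    · · · · · · · · · · · ·
    · · · · · · · · · · · ·
    · · · · · · · · · · · ·
    · · · · · · · · · · · ·
    · · · · · · · · · · · ·
    · · · · · · · · · · · ·
    · · · · · · · · · · · ·
    · · · · · · # # · · · ·
    · · · # # # # · · · · ·
    · · · · # # # · · · · ·
T2:
  2·area = 40  (B↔C swapped to make it positive)
  edge (22, 14)→(12, 18): d=(-10,4) inclusive
  edge (12, 18)→(2, 18): d=(-10,0) inclusive
  edge (2, 18)→(22, 14): d=(20,-4) inclusive
    (8,7)@(17, 15): e=[10,30,0] → #  [on edge]
    (9,7)@(19, 15): e=[2,30,8] → #
    (10,7)@(21, 15): e=[-6,30,16] → ·
    (3,8)@(7, 17): e=[30,10,0] → #  [on edge]
    (4,8)@(9, 17): e=[22,10,8] → #
    (5,8)@(11, 17): e=[14,10,16] → #
    (6,8)@(13, 17): e=[6,10,24] → #
    (7,8)@(15, 17): e=[-2,10,32] → ·
    (8,8)@(17, 17): e=[-10,10,40] → ·
    (9,8)@(19, 17): e=[-18,10,48] → ·
    (3,9)@(7, 19): e=[10,-10,40] → ·
    (4,9)@(9, 19): e=[2,-10,48] → ·
  covered (6 px):
    · · · · · · · · · · · ·
    · · · · · · · · · · · ·
    · · · · · · · · · · · ·
    · · · · · · · · · · · ·
    · · · · · · · · · · · ·
    · · · · · · · · · · · ·
    · · · · · · · · · · · ·
    · · · · · · · · # # · ·
    · · · # # # # · · · · ·
    · · · · · · · · · · · ·
    · · · · · · · · · · · ·

Result: [55,16,3]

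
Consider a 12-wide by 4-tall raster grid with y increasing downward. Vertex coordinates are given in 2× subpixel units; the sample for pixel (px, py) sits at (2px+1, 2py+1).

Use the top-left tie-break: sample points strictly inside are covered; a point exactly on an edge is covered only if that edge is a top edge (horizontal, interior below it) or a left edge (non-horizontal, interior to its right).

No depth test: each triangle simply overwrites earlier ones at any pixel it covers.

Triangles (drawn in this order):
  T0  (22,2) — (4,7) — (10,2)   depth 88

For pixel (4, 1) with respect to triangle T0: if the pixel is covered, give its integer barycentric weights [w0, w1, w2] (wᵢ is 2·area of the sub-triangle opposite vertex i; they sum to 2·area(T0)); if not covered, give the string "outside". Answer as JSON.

T0:
  2·area = 60
  edge (22, 2)→(4, 7): d=(-18,5) right/bottom  bias=-1
  edge (4, 7)→(10, 2): d=(6,-5) top-left  bias=+0
  edge (10, 2)→(22, 2): d=(12,0) top-left  bias=+0
    (4,1)@(9, 3): e=[47,1,12] → █
    (5,1)@(11, 3): e=[37,11,12] → █
    (6,1)@(13, 3): e=[27,21,12] → █
    (7,1)@(15, 3): e=[17,31,12] → █
    (8,1)@(17, 3): e=[7,41,12] → █
    (9,1)@(19, 3): e=[-3,51,12] → ·
    (3,2)@(7, 5): e=[21,3,36] → █
    (6,2)@(13, 5): e=[-9,33,36] → ·
    (7,2)@(15, 5): e=[-19,43,36] → ·
    (8,2)@(17, 5): e=[-29,53,36] → ·
    (3,3)@(7, 7): e=[-15,15,60] → ·
    (4,3)@(9, 7): e=[-25,25,60] → ·
  covered (8 px):
    · · · · · · · · · · · ·
    · · · · █ █ █ █ █ · · ·
    · · · █ █ █ · · · · · ·
    · · · · · · · · · · · ·

Answer: [1,12,47]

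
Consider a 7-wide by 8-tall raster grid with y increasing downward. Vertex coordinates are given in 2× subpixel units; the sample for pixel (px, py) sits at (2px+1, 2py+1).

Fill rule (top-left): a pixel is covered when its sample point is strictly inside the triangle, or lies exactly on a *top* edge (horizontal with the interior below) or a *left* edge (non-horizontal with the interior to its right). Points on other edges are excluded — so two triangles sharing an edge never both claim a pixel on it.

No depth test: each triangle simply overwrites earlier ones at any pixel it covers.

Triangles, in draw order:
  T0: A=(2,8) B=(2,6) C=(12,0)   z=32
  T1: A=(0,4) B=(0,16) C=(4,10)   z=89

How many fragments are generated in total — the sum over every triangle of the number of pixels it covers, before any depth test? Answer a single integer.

T0:
  2·area = 20
  edge (2, 8)→(2, 6): d=(0,-2) top-left  bias=+0
  edge (2, 6)→(12, 0): d=(10,-6) top-left  bias=+0
  edge (12, 0)→(2, 8): d=(-10,8) right/bottom  bias=-1
    (3,1)@(7, 3): e=[10,0,10] → █  [on edge]
    (4,1)@(9, 3): e=[14,12,-6] → ·
    (2,2)@(5, 5): e=[6,8,6] → █
    (3,2)@(7, 5): e=[10,20,-10] → ·
    (1,3)@(3, 7): e=[2,16,2] → █
    (2,3)@(5, 7): e=[6,28,-14] → ·
    (1,4)@(3, 9): e=[2,36,-18] → ·
  covered (3 px):
    · · · · · · ·
    · · · █ · · ·
    · · █ · · · ·
    · █ · · · · ·
    · · · · · · ·
    · · · · · · ·
    · · · · · · ·
    · · · · · · ·
T1:
  2·area = 48  (B↔C swapped to make it positive)
  edge (0, 4)→(4, 10): d=(4,6) right/bottom  bias=-1
  edge (4, 10)→(0, 16): d=(-4,6) right/bottom  bias=-1
  edge (0, 16)→(0, 4): d=(0,-12) top-left  bias=+0
    (0,3)@(1, 7): e=[6,30,12] → █
    (1,3)@(3, 7): e=[-6,18,36] → ·
    (0,4)@(1, 9): e=[14,22,12] → █
    (1,4)@(3, 9): e=[2,10,36] → █
    (2,4)@(5, 9): e=[-10,-2,60] → ·
    (0,5)@(1, 11): e=[22,14,12] → █
    (2,5)@(5, 11): e=[-2,-10,60] → ·
    (0,6)@(1, 13): e=[30,6,12] → █
    (1,6)@(3, 13): e=[18,-6,36] → ·
    (0,7)@(1, 15): e=[38,-2,12] → ·
  covered (6 px):
    · · · · · · ·
    · · · · · · ·
    · · · · · · ·
    █ · · · · · ·
    █ █ · · · · ·
    █ █ · · · · ·
    █ · · · · · ·
    · · · · · · ·

Answer: 9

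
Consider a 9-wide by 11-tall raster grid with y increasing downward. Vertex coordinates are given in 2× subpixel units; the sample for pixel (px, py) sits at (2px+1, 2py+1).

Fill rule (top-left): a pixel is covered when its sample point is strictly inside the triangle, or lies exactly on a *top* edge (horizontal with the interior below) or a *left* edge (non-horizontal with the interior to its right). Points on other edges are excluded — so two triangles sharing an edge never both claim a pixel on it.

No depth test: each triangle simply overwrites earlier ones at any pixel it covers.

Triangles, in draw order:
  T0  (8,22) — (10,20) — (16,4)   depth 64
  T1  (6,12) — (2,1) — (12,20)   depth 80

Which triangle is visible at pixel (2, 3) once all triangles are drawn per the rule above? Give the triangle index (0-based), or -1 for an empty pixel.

T0:
  2·area = 20  (B↔C swapped to make it positive)
  edge (8, 22)→(16, 4): d=(8,-18) top-left  bias=+0
  edge (16, 4)→(10, 20): d=(-6,16) right/bottom  bias=-1
  edge (10, 20)→(8, 22): d=(-2,2) right/bottom  bias=-1
    (6,5)@(13, 11): e=[2,6,12] → X
    (7,5)@(15, 11): e=[38,-26,8] → .
    (6,6)@(13, 13): e=[18,-6,8] → .
    (8,6)@(17, 13): e=[90,-70,0] → .  [on edge]
    (7,7)@(15, 15): e=[70,-50,0] → .  [on edge]
    (5,8)@(11, 17): e=[14,2,4] → X
    (6,8)@(13, 17): e=[50,-30,0] → .  [on edge]
    (5,9)@(11, 19): e=[30,-10,0] → .  [on edge]
    (4,10)@(9, 21): e=[10,10,0] → .  [on edge]
  covered (2 px):
    . . . . . . . . .
    . . . . . . . . .
    . . . . . . . . .
    . . . . . . . . .
    . . . . . . . . .
    . . . . . . X . .
    . . . . . . . . .
    . . . . . . . . .
    . . . . . X . . .
    . . . . . . . . .
    . . . . . . . . .
T1:
  2·area = 34
  edge (6, 12)→(2, 1): d=(-4,-11) top-left  bias=+0
  edge (2, 1)→(12, 20): d=(10,19) right/bottom  bias=-1
  edge (12, 20)→(6, 12): d=(-6,-8) top-left  bias=+0
    (1,1)@(3, 3): e=[3,1,30] → X
    (2,1)@(5, 3): e=[25,-37,46] → .
    (1,2)@(3, 5): e=[-5,21,18] → .
    (2,3)@(5, 7): e=[9,3,22] → X
    (3,3)@(7, 7): e=[31,-35,38] → .
    (2,4)@(5, 9): e=[1,23,10] → X
    (3,4)@(7, 9): e=[23,-15,26] → .
    (2,5)@(5, 11): e=[-7,43,-2] → .
    (3,5)@(7, 11): e=[15,5,14] → X
    (4,5)@(9, 11): e=[37,-33,30] → .
    (3,6)@(7, 13): e=[7,25,2] → X
    (4,6)@(9, 13): e=[29,-13,18] → .
  covered (6 px):
    . . . . . . . . .
    . X . . . . . . .
    . . . . . . . . .
    . . X . . . . . .
    . . X . . . . . .
    . . . X . . . . .
    . . . X . . . . .
    . . . . X . . . .
    . . . . . . . . .
    . . . . . . . . .
    . . . . . . . . .

Z-buffer (winner per pixel, '.' = empty):
  . . . . . . . . .
  . 1 . . . . . . .
  . . . . . . . . .
  . . 1 . . . . . .
  . . 1 . . . . . .
  . . . 1 . . 0 . .
  . . . 1 . . . . .
  . . . . 1 . . . .
  . . . . . 0 . . .
  . . . . . . . . .
  . . . . . . . . .

Result: 1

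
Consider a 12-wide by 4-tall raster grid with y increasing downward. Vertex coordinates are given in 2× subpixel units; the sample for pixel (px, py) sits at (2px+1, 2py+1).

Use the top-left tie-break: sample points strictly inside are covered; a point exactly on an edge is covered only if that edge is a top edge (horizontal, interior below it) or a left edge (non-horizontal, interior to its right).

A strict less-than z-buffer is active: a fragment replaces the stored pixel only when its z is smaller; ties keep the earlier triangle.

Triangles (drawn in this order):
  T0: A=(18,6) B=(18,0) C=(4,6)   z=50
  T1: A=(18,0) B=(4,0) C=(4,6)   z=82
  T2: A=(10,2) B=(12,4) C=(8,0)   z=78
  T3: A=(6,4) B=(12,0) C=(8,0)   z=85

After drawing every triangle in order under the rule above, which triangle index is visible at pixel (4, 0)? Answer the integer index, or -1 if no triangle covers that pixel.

T0:
  2·area = 84  (B↔C swapped to make it positive)
  edge (18, 6)→(4, 6): d=(-14,0) right/bottom  bias=-1
  edge (4, 6)→(18, 0): d=(14,-6) top-left  bias=+0
  edge (18, 0)→(18, 6): d=(0,6) right/bottom  bias=-1
    (8,0)@(17, 1): e=[70,8,6] → █
    (9,0)@(19, 1): e=[70,20,-6] → ·
    (5,1)@(11, 3): e=[42,0,42] → █  [on edge]
    (6,1)@(13, 3): e=[42,12,30] → █
    (7,1)@(15, 3): e=[42,24,18] → █
    (9,1)@(19, 3): e=[42,48,-6] → ·
    (3,2)@(7, 5): e=[14,4,66] → █
    (4,2)@(9, 5): e=[14,16,54] → █
    (9,2)@(19, 5): e=[14,76,-6] → ·
    (3,3)@(7, 7): e=[-14,32,66] → ·
    (4,3)@(9, 7): e=[-14,44,54] → ·
    (5,3)@(11, 7): e=[-14,56,42] → ·
  covered (11 px):
    · · · · · · · · █ · · ·
    · · · · · █ █ █ █ · · ·
    · · · █ █ █ █ █ █ · · ·
    · · · · · · · · · · · ·
T1:
  2·area = 84  (B↔C swapped to make it positive)
  edge (18, 0)→(4, 6): d=(-14,6) right/bottom  bias=-1
  edge (4, 6)→(4, 0): d=(0,-6) top-left  bias=+0
  edge (4, 0)→(18, 0): d=(14,0) top-left  bias=+0
    (2,0)@(5, 1): e=[64,6,14] → █
    (3,0)@(7, 1): e=[52,18,14] → █
    (4,0)@(9, 1): e=[40,30,14] → █
    (5,0)@(11, 1): e=[28,42,14] → █
    (6,0)@(13, 1): e=[16,54,14] → █
    (7,0)@(15, 1): e=[4,66,14] → █
    (8,0)@(17, 1): e=[-8,78,14] → ·
    (2,1)@(5, 3): e=[36,6,42] → █
    (5,1)@(11, 3): e=[0,42,42] → ·  [on edge]
    (6,1)@(13, 3): e=[-12,54,42] → ·
    (7,1)@(15, 3): e=[-24,66,42] → ·
    (2,2)@(5, 5): e=[8,6,70] → █
  covered (10 px):
    · · █ █ █ █ █ █ · · · ·
    · · █ █ █ · · · · · · ·
    · · █ · · · · · · · · ·
    · · · · · · · · · · · ·
T2:
  degenerate (2·area = 0) — covers nothing
T3:
  2·area = 16  (B↔C swapped to make it positive)
  edge (6, 4)→(8, 0): d=(2,-4) top-left  bias=+0
  edge (8, 0)→(12, 0): d=(4,0) top-left  bias=+0
  edge (12, 0)→(6, 4): d=(-6,4) right/bottom  bias=-1
    (4,0)@(9, 1): e=[6,4,6] → █
    (5,0)@(11, 1): e=[14,4,-2] → ·
    (3,1)@(7, 3): e=[2,12,2] → █
    (4,1)@(9, 3): e=[10,12,-6] → ·
    (3,2)@(7, 5): e=[6,20,-10] → ·
  covered (2 px):
    · · · · █ · · · · · · ·
    · · · █ · · · · · · · ·
    · · · · · · · · · · · ·
    · · · · · · · · · · · ·

Z-buffer (winner per pixel, '.' = empty):
  . . 1 1 1 1 1 1 0 . . .
  . . 1 1 1 0 0 0 0 . . .
  . . 1 0 0 0 0 0 0 . . .
  . . . . . . . . . . . .

Result: 1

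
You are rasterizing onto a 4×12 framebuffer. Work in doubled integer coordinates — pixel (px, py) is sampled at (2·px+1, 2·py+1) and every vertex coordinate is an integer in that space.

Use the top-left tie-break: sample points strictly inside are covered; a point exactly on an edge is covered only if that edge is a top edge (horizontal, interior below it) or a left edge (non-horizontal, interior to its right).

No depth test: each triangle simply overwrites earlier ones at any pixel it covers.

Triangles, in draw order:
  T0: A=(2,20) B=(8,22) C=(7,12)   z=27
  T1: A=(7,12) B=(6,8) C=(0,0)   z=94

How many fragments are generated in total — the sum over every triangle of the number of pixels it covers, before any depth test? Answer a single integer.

T0:
  2·area = 58  (B↔C swapped to make it positive)
  edge (2, 20)→(7, 12): d=(5,-8) top-left  bias=+0
  edge (7, 12)→(8, 22): d=(1,10) right/bottom  bias=-1
  edge (8, 22)→(2, 20): d=(-6,-2) top-left  bias=+0
    (3,6)@(7, 13): e=[5,1,52] → X
    (3,7)@(7, 15): e=[15,3,40] → X
    (2,8)@(5, 17): e=[9,25,24] → X
    (1,9)@(3, 19): e=[3,47,8] → X
    (1,10)@(3, 21): e=[13,49,-4] → .
    (2,10)@(5, 21): e=[29,29,0] → X  [on edge]
    (2,11)@(5, 23): e=[39,31,-12] → .
    (3,11)@(7, 23): e=[55,11,-8] → .
  covered (9 px):
    . . . .
    . . . .
    . . . .
    . . . .
    . . . .
    . . . .
    . . . X
    . . . X
    . . X X
    . X X X
    . . X X
    . . . .
T1:
  2·area = 16  (B↔C swapped to make it positive)
  edge (7, 12)→(0, 0): d=(-7,-12) top-left  bias=+0
  edge (0, 0)→(6, 8): d=(6,8) right/bottom  bias=-1
  edge (6, 8)→(7, 12): d=(1,4) right/bottom  bias=-1
    (1,2)@(3, 5): e=[1,6,9] → X
    (2,2)@(5, 5): e=[25,-10,1] → .
    (1,3)@(3, 7): e=[-13,18,11] → .
    (2,3)@(5, 7): e=[11,2,3] → X
    (3,3)@(7, 7): e=[35,-14,-5] → .
    (2,4)@(5, 9): e=[-3,14,5] → .
  covered (2 px):
    . . . .
    . . . .
    . X . .
    . . X .
    . . . .
    . . . .
    . . . .
    . . . .
    . . . .
    . . . .
    . . . .
    . . . .

Answer: 11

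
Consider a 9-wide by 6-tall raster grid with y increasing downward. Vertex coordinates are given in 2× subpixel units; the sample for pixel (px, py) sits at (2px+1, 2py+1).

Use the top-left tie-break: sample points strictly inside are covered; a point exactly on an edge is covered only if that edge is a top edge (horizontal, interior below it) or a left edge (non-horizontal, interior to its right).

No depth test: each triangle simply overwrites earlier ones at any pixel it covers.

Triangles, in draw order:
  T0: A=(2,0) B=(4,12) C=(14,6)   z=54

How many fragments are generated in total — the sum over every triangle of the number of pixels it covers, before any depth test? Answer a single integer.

T0:
  2·area = 132  (B↔C swapped to make it positive)
  edge (2, 0)→(14, 6): d=(12,6) right/bottom  bias=-1
  edge (14, 6)→(4, 12): d=(-10,6) right/bottom  bias=-1
  edge (4, 12)→(2, 0): d=(-2,-12) top-left  bias=+0
    (1,0)@(3, 1): e=[6,116,10] → X
    (2,0)@(5, 1): e=[-6,104,34] → .
    (1,1)@(3, 3): e=[30,96,6] → X
    (2,1)@(5, 3): e=[18,84,30] → X
    (3,1)@(7, 3): e=[6,72,54] → X
    (4,1)@(9, 3): e=[-6,60,78] → .
    (1,2)@(3, 5): e=[54,76,2] → X
    (4,2)@(9, 5): e=[18,40,74] → X
    (5,2)@(11, 5): e=[6,28,98] → X
    (6,2)@(13, 5): e=[-6,16,122] → .
    (1,3)@(3, 7): e=[78,56,-2] → .
    (2,3)@(5, 7): e=[66,44,22] → X
    (4,4)@(9, 9): e=[66,0,66] → .  [on edge]
  covered (16 px):
    . X . . . . . . .
    . X X X . . . . .
    . X X X X X . . .
    . . X X X X . . .
    . . X X . . . . .
    . . X . . . . . .

Result: 16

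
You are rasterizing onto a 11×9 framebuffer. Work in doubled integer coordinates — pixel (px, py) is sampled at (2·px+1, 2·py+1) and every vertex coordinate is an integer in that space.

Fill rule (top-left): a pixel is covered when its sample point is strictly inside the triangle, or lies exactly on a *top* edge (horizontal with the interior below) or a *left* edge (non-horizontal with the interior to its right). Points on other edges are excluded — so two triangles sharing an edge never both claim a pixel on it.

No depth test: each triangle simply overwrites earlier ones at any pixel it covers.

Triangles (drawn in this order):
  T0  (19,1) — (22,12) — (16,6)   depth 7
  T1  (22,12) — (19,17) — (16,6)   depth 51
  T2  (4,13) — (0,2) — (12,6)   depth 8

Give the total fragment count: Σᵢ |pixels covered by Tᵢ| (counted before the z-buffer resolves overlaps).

T0:
  2·area = 48
  edge (19, 1)→(22, 12): d=(3,11) right/bottom  bias=-1
  edge (22, 12)→(16, 6): d=(-6,-6) top-left  bias=+0
  edge (16, 6)→(19, 1): d=(3,-5) top-left  bias=+0
    (5,0)@(11, 1): e=[88,0,-40] → ·  [on edge]
    (9,0)@(19, 1): e=[0,48,0] → ·  [on edge]
    (6,1)@(13, 3): e=[72,0,-24] → ·  [on edge]
    (9,1)@(19, 3): e=[6,36,6] → #
    (10,1)@(21, 3): e=[-16,48,16] → ·
    (7,2)@(15, 5): e=[56,0,-8] → ·  [on edge]
    (8,2)@(17, 5): e=[34,12,2] → #
    (10,2)@(21, 5): e=[-10,36,22] → ·
    (8,3)@(17, 7): e=[40,0,8] → #  [on edge]
    (10,3)@(21, 7): e=[-4,24,28] → ·
    (8,4)@(17, 9): e=[46,-12,14] → ·
    (9,4)@(19, 9): e=[24,0,24] → #  [on edge]
    (6,5)@(13, 11): e=[96,-48,0] → ·  [on edge]
    (10,5)@(21, 11): e=[8,0,40] → #  [on edge]
  covered (8 px):
    · · · · · · · · · · ·
    · · · · · · · · · # ·
    · · · · · · · · # # ·
    · · · · · · · · # # ·
    · · · · · · · · · # #
    · · · · · · · · · · #
    · · · · · · · · · · ·
    · · · · · · · · · · ·
    · · · · · · · · · · ·
T1:
  2·area = 48
  edge (22, 12)→(19, 17): d=(-3,5) right/bottom  bias=-1
  edge (19, 17)→(16, 6): d=(-3,-11) top-left  bias=+0
  edge (16, 6)→(22, 12): d=(6,6) right/bottom  bias=-1
    (5,0)@(11, 1): e=[88,-40,0] → ·  [on edge]
    (6,1)@(13, 3): e=[72,-24,0] → ·  [on edge]
    (7,2)@(15, 5): e=[56,-8,0] → ·  [on edge]
    (8,3)@(17, 7): e=[40,8,0] → ·  [on edge]
    (8,4)@(17, 9): e=[34,2,12] → #
    (9,4)@(19, 9): e=[24,24,0] → ·  [on edge]
    (8,5)@(17, 11): e=[28,-4,24] → ·
    (9,5)@(19, 11): e=[18,18,12] → #
    (10,5)@(21, 11): e=[8,40,0] → ·  [on edge]
    (9,6)@(19, 13): e=[12,12,24] → #
    (10,6)@(21, 13): e=[2,34,12] → #
    (9,7)@(19, 15): e=[6,6,36] → #
    (9,8)@(19, 17): e=[0,0,48] → ·  [on edge]
  covered (5 px):
    · · · · · · · · · · ·
    · · · · · · · · · · ·
    · · · · · · · · · · ·
    · · · · · · · · · · ·
    · · · · · · · · # · ·
    · · · · · · · · · # ·
    · · · · · · · · · # #
    · · · · · · · · · # ·
    · · · · · · · · · · ·
T2:
  2·area = 116
  edge (4, 13)→(0, 2): d=(-4,-11) top-left  bias=+0
  edge (0, 2)→(12, 6): d=(12,4) right/bottom  bias=-1
  edge (12, 6)→(4, 13): d=(-8,7) right/bottom  bias=-1
    (0,1)@(1, 3): e=[7,8,101] → #
    (1,1)@(3, 3): e=[29,0,87] → ·  [on edge]
    (0,2)@(1, 5): e=[-1,32,85] → ·
    (1,2)@(3, 5): e=[21,24,71] → #
    (2,2)@(5, 5): e=[43,16,57] → #
    (3,2)@(7, 5): e=[65,8,43] → #
    (4,2)@(9, 5): e=[87,0,29] → ·  [on edge]
    (1,3)@(3, 7): e=[13,48,55] → #
    (4,3)@(9, 7): e=[79,24,13] → #
    (5,3)@(11, 7): e=[101,16,-1] → ·
    (7,3)@(15, 7): e=[145,0,-29] → ·  [on edge]
    (1,4)@(3, 9): e=[5,72,39] → #
    (10,4)@(21, 9): e=[203,0,-87] → ·  [on edge]
  covered (12 px):
    · · · · · · · · · · ·
    # · · · · · · · · · ·
    · # # # · · · · · · ·
    · # # # # · · · · · ·
    · # # # · · · · · · ·
    · · # · · · · · · · ·
    · · · · · · · · · · ·
    · · · · · · · · · · ·
    · · · · · · · · · · ·

Final: 25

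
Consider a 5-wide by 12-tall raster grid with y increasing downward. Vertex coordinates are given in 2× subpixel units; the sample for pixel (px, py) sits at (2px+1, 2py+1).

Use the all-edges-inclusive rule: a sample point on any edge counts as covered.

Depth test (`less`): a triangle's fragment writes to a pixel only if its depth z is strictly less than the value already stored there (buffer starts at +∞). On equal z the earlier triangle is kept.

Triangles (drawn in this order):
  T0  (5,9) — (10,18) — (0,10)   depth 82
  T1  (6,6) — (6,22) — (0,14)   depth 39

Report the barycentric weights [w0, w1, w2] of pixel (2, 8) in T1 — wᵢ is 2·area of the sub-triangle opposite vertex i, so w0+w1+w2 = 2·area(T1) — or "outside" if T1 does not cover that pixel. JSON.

T0:
  2·area = 50
  edge (5, 9)→(10, 18): d=(5,9) inclusive
  edge (10, 18)→(0, 10): d=(-10,-8) inclusive
  edge (0, 10)→(5, 9): d=(5,-1) inclusive
    (2,4)@(5, 9): e=[0,50,0] → █  [on edge]
    (3,4)@(7, 9): e=[-18,66,2] → ·
    (1,5)@(3, 11): e=[28,14,8] → █
    (3,5)@(7, 11): e=[-8,46,12] → ·
    (1,6)@(3, 13): e=[38,-6,18] → ·
    (2,6)@(5, 13): e=[20,10,20] → █
    (3,6)@(7, 13): e=[2,26,22] → █
    (4,6)@(9, 13): e=[-16,42,24] → ·
    (2,7)@(5, 15): e=[30,-10,30] → ·
    (3,7)@(7, 15): e=[12,6,32] → █
    (4,7)@(9, 15): e=[-6,22,34] → ·
    (3,8)@(7, 17): e=[22,-14,42] → ·
  covered (7 px):
    · · · · ·
    · · · · ·
    · · · · ·
    · · · · ·
    · · █ · ·
    · █ █ · ·
    · · █ █ ·
    · · · █ ·
    · · · · █
    · · · · ·
    · · · · ·
    · · · · ·
T1:
  2·area = 96
  edge (6, 6)→(6, 22): d=(0,16) inclusive
  edge (6, 22)→(0, 14): d=(-6,-8) inclusive
  edge (0, 14)→(6, 6): d=(6,-8) inclusive
    (2,4)@(5, 9): e=[16,70,10] → █
    (3,4)@(7, 9): e=[-16,86,26] → ·
    (1,5)@(3, 11): e=[48,42,6] → █
    (3,5)@(7, 11): e=[-16,74,38] → ·
    (0,6)@(1, 13): e=[80,14,2] → █
    (3,6)@(7, 13): e=[-16,62,50] → ·
    (0,7)@(1, 15): e=[80,2,14] → █
    (3,7)@(7, 15): e=[-16,50,62] → ·
    (0,8)@(1, 17): e=[80,-10,26] → ·
    (1,8)@(3, 17): e=[48,6,42] → █
    (3,8)@(7, 17): e=[-16,38,74] → ·
    (1,9)@(3, 19): e=[48,-6,54] → ·
  covered (12 px):
    · · · · ·
    · · · · ·
    · · · · ·
    · · · · ·
    · · █ · ·
    · █ █ · ·
    █ █ █ · ·
    █ █ █ · ·
    · █ █ · ·
    · · █ · ·
    · · · · ·
    · · · · ·

Final: [22,58,16]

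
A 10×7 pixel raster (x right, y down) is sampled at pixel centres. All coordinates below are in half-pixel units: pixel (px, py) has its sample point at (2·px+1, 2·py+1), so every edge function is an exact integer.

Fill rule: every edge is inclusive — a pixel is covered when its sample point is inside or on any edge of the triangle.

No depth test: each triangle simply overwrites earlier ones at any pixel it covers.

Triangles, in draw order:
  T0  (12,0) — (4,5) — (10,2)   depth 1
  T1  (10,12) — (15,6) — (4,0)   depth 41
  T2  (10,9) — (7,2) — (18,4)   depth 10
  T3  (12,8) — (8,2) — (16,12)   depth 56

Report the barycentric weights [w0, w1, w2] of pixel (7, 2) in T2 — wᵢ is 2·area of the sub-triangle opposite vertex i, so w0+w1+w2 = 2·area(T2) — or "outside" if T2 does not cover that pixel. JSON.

T0:
  2·area = 6  (B↔C swapped to make it positive)
  edge (12, 0)→(10, 2): d=(-2,2) inclusive
  edge (10, 2)→(4, 5): d=(-6,3) inclusive
  edge (4, 5)→(12, 0): d=(8,-5) inclusive
    (5,0)@(11, 1): e=[0,3,3] → █  [on edge]
    (6,0)@(13, 1): e=[-4,-3,13] → ·
    (4,1)@(9, 3): e=[0,-3,9] → ·  [on edge]
    (5,1)@(11, 3): e=[-4,-9,19] → ·
    (3,2)@(7, 5): e=[0,-9,15] → ·  [on edge]
    (2,3)@(5, 7): e=[0,-15,21] → ·  [on edge]
    (1,4)@(3, 9): e=[0,-21,27] → ·  [on edge]
    (0,5)@(1, 11): e=[0,-27,33] → ·  [on edge]
  covered (1 px):
    · · · · · █ · · · ·
    · · · · · · · · · ·
    · · · · · · · · · ·
    · · · · · · · · · ·
    · · · · · · · · · ·
    · · · · · · · · · ·
    · · · · · · · · · ·
T1:
  2·area = 96  (B↔C swapped to make it positive)
  edge (10, 12)→(4, 0): d=(-6,-12) inclusive
  edge (4, 0)→(15, 6): d=(11,6) inclusive
  edge (15, 6)→(10, 12): d=(-5,6) inclusive
    (2,0)@(5, 1): e=[6,5,85] → █
    (3,0)@(7, 1): e=[30,-7,73] → ·
    (2,1)@(5, 3): e=[-6,27,75] → ·
    (3,1)@(7, 3): e=[18,15,63] → █
    (4,1)@(9, 3): e=[42,3,51] → █
    (5,1)@(11, 3): e=[66,-9,39] → ·
    (3,2)@(7, 5): e=[6,37,53] → █
    (5,2)@(11, 5): e=[54,13,29] → █
    (6,2)@(13, 5): e=[78,1,17] → █
    (7,2)@(15, 5): e=[102,-11,5] → ·
    (3,3)@(7, 7): e=[-6,59,43] → ·
    (4,3)@(9, 7): e=[18,47,31] → █
  covered (12 px):
    · · █ · · · · · · ·
    · · · █ █ · · · · ·
    · · · █ █ █ █ · · ·
    · · · · █ █ █ · · ·
    · · · · █ █ · · · ·
    · · · · · · · · · ·
    · · · · · · · · · ·
T2:
  2·area = 71
  edge (10, 9)→(7, 2): d=(-3,-7) inclusive
  edge (7, 2)→(18, 4): d=(11,2) inclusive
  edge (18, 4)→(10, 9): d=(-8,5) inclusive
    (4,1)@(9, 3): e=[11,7,53] → █
    (5,1)@(11, 3): e=[25,3,43] → █
    (6,1)@(13, 3): e=[39,-1,33] → ·
    (4,2)@(9, 5): e=[5,29,37] → █
    (6,2)@(13, 5): e=[33,21,17] → █
    (7,2)@(15, 5): e=[47,17,7] → █
    (8,2)@(17, 5): e=[61,13,-3] → ·
    (4,3)@(9, 7): e=[-1,51,21] → ·
    (5,3)@(11, 7): e=[13,47,11] → █
    (7,3)@(15, 7): e=[41,39,-9] → ·
    (5,4)@(11, 9): e=[7,69,-5] → ·
    (6,4)@(13, 9): e=[21,65,-15] → ·
  covered (8 px):
    · · · · · · · · · ·
    · · · · █ █ · · · ·
    · · · · █ █ █ █ · ·
    · · · · · █ █ · · ·
    · · · · · · · · · ·
    · · · · · · · · · ·
    · · · · · · · · · ·
T3:
  2·area = 8
  edge (12, 8)→(8, 2): d=(-4,-6) inclusive
  edge (8, 2)→(16, 12): d=(8,10) inclusive
  edge (16, 12)→(12, 8): d=(-4,-4) inclusive
    (2,0)@(5, 1): e=[-14,22,0] → ·  [on edge]
    (3,1)@(7, 3): e=[-10,18,0] → ·  [on edge]
    (4,2)@(9, 5): e=[-6,14,0] → ·  [on edge]
    (5,3)@(11, 7): e=[-2,10,0] → ·  [on edge]
    (6,4)@(13, 9): e=[2,6,0] → █  [on edge]
    (7,4)@(15, 9): e=[14,-14,8] → ·
    (6,5)@(13, 11): e=[-6,22,-8] → ·
    (7,5)@(15, 11): e=[6,2,0] → █  [on edge]
    (8,5)@(17, 11): e=[18,-18,8] → ·
    (7,6)@(15, 13): e=[-2,18,-8] → ·
    (8,6)@(17, 13): e=[10,-2,0] → ·  [on edge]
  covered (2 px):
    · · · · · · · · · ·
    · · · · · · · · · ·
    · · · · · · · · · ·
    · · · · · · · · · ·
    · · · · · · █ · · ·
    · · · · · · · █ · ·
    · · · · · · · · · ·

Answer: [17,7,47]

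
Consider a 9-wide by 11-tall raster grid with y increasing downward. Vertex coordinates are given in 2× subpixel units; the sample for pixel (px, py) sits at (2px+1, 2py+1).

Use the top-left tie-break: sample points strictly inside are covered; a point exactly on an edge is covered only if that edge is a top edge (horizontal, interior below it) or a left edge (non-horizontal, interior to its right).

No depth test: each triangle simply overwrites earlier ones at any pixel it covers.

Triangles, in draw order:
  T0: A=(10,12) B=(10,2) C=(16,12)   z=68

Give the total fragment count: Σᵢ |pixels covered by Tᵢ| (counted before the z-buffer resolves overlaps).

T0:
  2·area = 60
  edge (10, 12)→(10, 2): d=(0,-10) top-left  bias=+0
  edge (10, 2)→(16, 12): d=(6,10) right/bottom  bias=-1
  edge (16, 12)→(10, 12): d=(-6,0) right/bottom  bias=-1
    (5,2)@(11, 5): e=[10,8,42] → X
    (6,2)@(13, 5): e=[30,-12,42] → .
    (5,3)@(11, 7): e=[10,20,30] → X
    (6,3)@(13, 7): e=[30,0,30] → .  [on edge]
    (5,4)@(11, 9): e=[10,32,18] → X
    (6,4)@(13, 9): e=[30,12,18] → X
    (7,4)@(15, 9): e=[50,-8,18] → .
    (5,5)@(11, 11): e=[10,44,6] → X
    (7,5)@(15, 11): e=[50,4,6] → X
    (8,5)@(17, 11): e=[70,-16,6] → .
    (5,6)@(11, 13): e=[10,56,-6] → .
    (6,6)@(13, 13): e=[30,36,-6] → .
  covered (7 px):
    . . . . . . . . .
    . . . . . . . . .
    . . . . . X . . .
    . . . . . X . . .
    . . . . . X X . .
    . . . . . X X X .
    . . . . . . . . .
    . . . . . . . . .
    . . . . . . . . .
    . . . . . . . . .
    . . . . . . . . .

Result: 7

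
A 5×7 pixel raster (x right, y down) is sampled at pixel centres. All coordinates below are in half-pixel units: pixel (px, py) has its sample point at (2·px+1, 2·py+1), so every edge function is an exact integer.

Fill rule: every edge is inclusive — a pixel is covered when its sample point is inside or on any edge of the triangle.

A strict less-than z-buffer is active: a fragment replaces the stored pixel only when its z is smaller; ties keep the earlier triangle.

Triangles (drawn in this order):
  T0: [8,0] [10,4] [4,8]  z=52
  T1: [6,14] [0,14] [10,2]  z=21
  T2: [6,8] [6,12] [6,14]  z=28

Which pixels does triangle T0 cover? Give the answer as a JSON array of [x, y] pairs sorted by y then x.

T0:
  2·area = 32
  edge (8, 0)→(10, 4): d=(2,4) inclusive
  edge (10, 4)→(4, 8): d=(-6,4) inclusive
  edge (4, 8)→(8, 0): d=(4,-8) inclusive
    (3,1)@(7, 3): e=[10,18,4] → #
    (4,1)@(9, 3): e=[2,10,20] → #
    (3,2)@(7, 5): e=[14,6,12] → #
    (4,2)@(9, 5): e=[6,-2,28] → ·
    (2,3)@(5, 7): e=[26,2,4] → #
    (3,3)@(7, 7): e=[18,-6,20] → ·
    (2,4)@(5, 9): e=[30,-10,12] → ·
  covered (4 px):
    · · · · ·
    · · · # #
    · · · # ·
    · · # · ·
    · · · · ·
    · · · · ·
    · · · · ·
T1:
  2·area = 72
  edge (6, 14)→(0, 14): d=(-6,0) inclusive
  edge (0, 14)→(10, 2): d=(10,-12) inclusive
  edge (10, 2)→(6, 14): d=(-4,12) inclusive
    (4,2)@(9, 5): e=[54,18,0] → #  [on edge]
    (3,3)@(7, 7): e=[42,14,16] → #
    (4,3)@(9, 7): e=[42,38,-8] → ·
    (2,4)@(5, 9): e=[30,10,32] → #
    (4,4)@(9, 9): e=[30,58,-16] → ·
    (1,5)@(3, 11): e=[18,6,48] → #
    (3,5)@(7, 11): e=[18,54,0] → #  [on edge]
    (4,5)@(9, 11): e=[18,78,-24] → ·
    (0,6)@(1, 13): e=[6,2,64] → #
    (3,6)@(7, 13): e=[6,74,-8] → ·
  covered (10 px):
    · · · · ·
    · · · · ·
    · · · · #
    · · · # ·
    · · # # ·
    · # # # ·
    # # # · ·
T2:
  degenerate (2·area = 0) — covers nothing

Result: [[3,1],[4,1],[3,2],[2,3]]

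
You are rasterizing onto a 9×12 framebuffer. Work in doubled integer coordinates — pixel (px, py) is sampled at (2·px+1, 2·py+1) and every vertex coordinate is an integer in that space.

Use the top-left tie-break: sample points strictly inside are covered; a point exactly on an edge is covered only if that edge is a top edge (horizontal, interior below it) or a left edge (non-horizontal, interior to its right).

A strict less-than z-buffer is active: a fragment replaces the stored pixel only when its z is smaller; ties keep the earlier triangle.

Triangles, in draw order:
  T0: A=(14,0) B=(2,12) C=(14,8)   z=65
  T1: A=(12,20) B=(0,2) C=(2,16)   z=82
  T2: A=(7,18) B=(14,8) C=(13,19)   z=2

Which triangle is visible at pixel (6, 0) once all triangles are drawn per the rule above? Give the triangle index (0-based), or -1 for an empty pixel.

T0:
  2·area = 96  (B↔C swapped to make it positive)
  edge (14, 0)→(14, 8): d=(0,8) right/bottom  bias=-1
  edge (14, 8)→(2, 12): d=(-12,4) right/bottom  bias=-1
  edge (2, 12)→(14, 0): d=(12,-12) top-left  bias=+0
    (6,0)@(13, 1): e=[8,88,0] → #  [on edge]
    (7,0)@(15, 1): e=[-8,80,24] → ·
    (5,1)@(11, 3): e=[24,72,0] → #  [on edge]
    (7,1)@(15, 3): e=[-8,56,48] → ·
    (4,2)@(9, 5): e=[40,56,0] → #  [on edge]
    (7,2)@(15, 5): e=[-8,32,72] → ·
    (3,3)@(7, 7): e=[56,40,0] → #  [on edge]
    (7,3)@(15, 7): e=[-8,8,96] → ·
    (8,3)@(17, 7): e=[-24,0,120] → ·  [on edge]
    (2,4)@(5, 9): e=[72,24,0] → #  [on edge]
    (5,4)@(11, 9): e=[24,0,72] → ·  [on edge]
    (6,4)@(13, 9): e=[8,-8,96] → ·
    (1,5)@(3, 11): e=[88,8,0] → #  [on edge]
    (2,5)@(5, 11): e=[72,0,24] → ·  [on edge]
    (0,6)@(1, 13): e=[104,-8,0] → ·  [on edge]
  covered (14 px):
    · · · · · · # · ·
    · · · · · # # · ·
    · · · · # # # · ·
    · · · # # # # · ·
    · · # # # · · · ·
    · # · · · · · · ·
    · · · · · · · · ·
    · · · · · · · · ·
    · · · · · · · · ·
    · · · · · · · · ·
    · · · · · · · · ·
    · · · · · · · · ·
T1:
  2·area = 132  (B↔C swapped to make it positive)
  edge (12, 20)→(2, 16): d=(-10,-4) top-left  bias=+0
  edge (2, 16)→(0, 2): d=(-2,-14) top-left  bias=+0
  edge (0, 2)→(12, 20): d=(12,18) right/bottom  bias=-1
    (0,2)@(1, 5): e=[106,8,18] → #
    (1,2)@(3, 5): e=[114,36,-18] → ·
    (0,3)@(1, 7): e=[86,4,42] → #
    (1,3)@(3, 7): e=[94,32,6] → #
    (2,3)@(5, 7): e=[102,60,-30] → ·
    (0,4)@(1, 9): e=[66,0,66] → #  [on edge]
    (2,4)@(5, 9): e=[82,56,-6] → ·
    (0,5)@(1, 11): e=[46,-4,90] → ·
    (1,5)@(3, 11): e=[54,24,54] → #
    (2,5)@(5, 11): e=[62,52,18] → #
    (3,5)@(7, 11): e=[70,80,-18] → ·
    (1,6)@(3, 13): e=[34,20,78] → #
    (1,11)@(3, 23): e=[-66,0,198] → ·  [on edge]
  covered (17 px):
    · · · · · · · · ·
    · · · · · · · · ·
    # · · · · · · · ·
    # # · · · · · · ·
    # # · · · · · · ·
    · # # · · · · · ·
    · # # # · · · · ·
    · # # # · · · · ·
    · · # # # · · · ·
    · · · · · # · · ·
    · · · · · · · · ·
    · · · · · · · · ·
T2:
  2·area = 67
  edge (7, 18)→(14, 8): d=(7,-10) top-left  bias=+0
  edge (14, 8)→(13, 19): d=(-1,11) right/bottom  bias=-1
  edge (13, 19)→(7, 18): d=(-6,-1) top-left  bias=+0
    (6,5)@(13, 11): e=[11,8,48] → #
    (7,5)@(15, 11): e=[31,-14,50] → ·
    (5,6)@(11, 13): e=[5,28,34] → #
    (7,6)@(15, 13): e=[45,-16,38] → ·
    (5,7)@(11, 15): e=[19,26,22] → #
    (7,7)@(15, 15): e=[59,-18,26] → ·
    (0,8)@(1, 17): e=[-67,134,0] → ·  [on edge]
    (4,8)@(9, 17): e=[13,46,8] → #
    (7,8)@(15, 17): e=[73,-20,14] → ·
    (4,9)@(9, 19): e=[27,44,-4] → ·
    (5,9)@(11, 19): e=[47,22,-2] → ·
    (6,9)@(13, 19): e=[67,0,0] → ·  [on edge]
  covered (8 px):
    · · · · · · · · ·
    · · · · · · · · ·
    · · · · · · · · ·
    · · · · · · · · ·
    · · · · · · · · ·
    · · · · · · # · ·
    · · · · · # # · ·
    · · · · · # # · ·
    · · · · # # # · ·
    · · · · · · · · ·
    · · · · · · · · ·
    · · · · · · · · ·

Z-buffer (winner per pixel, '.' = empty):
  . . . . . . 0 . .
  . . . . . 0 0 . .
  1 . . . 0 0 0 . .
  1 1 . 0 0 0 0 . .
  1 1 0 0 0 . . . .
  . 0 1 . . . 2 . .
  . 1 1 1 . 2 2 . .
  . 1 1 1 . 2 2 . .
  . . 1 1 2 2 2 . .
  . . . . . 1 . . .
  . . . . . . . . .
  . . . . . . . . .

Answer: 0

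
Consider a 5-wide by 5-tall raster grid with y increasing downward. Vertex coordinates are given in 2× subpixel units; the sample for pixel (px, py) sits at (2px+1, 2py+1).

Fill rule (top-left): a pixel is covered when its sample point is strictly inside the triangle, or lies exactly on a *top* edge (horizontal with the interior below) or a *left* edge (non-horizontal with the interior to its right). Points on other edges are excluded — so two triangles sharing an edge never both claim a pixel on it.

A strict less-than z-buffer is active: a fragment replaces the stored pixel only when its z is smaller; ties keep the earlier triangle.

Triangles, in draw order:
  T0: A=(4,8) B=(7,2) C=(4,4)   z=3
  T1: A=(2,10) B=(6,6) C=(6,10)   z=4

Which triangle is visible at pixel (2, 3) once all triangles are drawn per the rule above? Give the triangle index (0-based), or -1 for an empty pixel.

T0:
  2·area = 12  (B↔C swapped to make it positive)
  edge (4, 8)→(4, 4): d=(0,-4) top-left  bias=+0
  edge (4, 4)→(7, 2): d=(3,-2) top-left  bias=+0
  edge (7, 2)→(4, 8): d=(-3,6) right/bottom  bias=-1
    (2,2)@(5, 5): e=[4,5,3] → █
    (3,2)@(7, 5): e=[12,9,-9] → ·
    (2,3)@(5, 7): e=[4,11,-3] → ·
  covered (1 px):
    · · · · ·
    · · · · ·
    · · █ · ·
    · · · · ·
    · · · · ·
T1:
  2·area = 16
  edge (2, 10)→(6, 6): d=(4,-4) top-left  bias=+0
  edge (6, 6)→(6, 10): d=(0,4) right/bottom  bias=-1
  edge (6, 10)→(2, 10): d=(-4,0) right/bottom  bias=-1
    (4,1)@(9, 3): e=[0,-12,28] → ·  [on edge]
    (3,2)@(7, 5): e=[0,-4,20] → ·  [on edge]
    (2,3)@(5, 7): e=[0,4,12] → █  [on edge]
    (3,3)@(7, 7): e=[8,-4,12] → ·
    (1,4)@(3, 9): e=[0,12,4] → █  [on edge]
    (3,4)@(7, 9): e=[16,-4,4] → ·
  covered (3 px):
    · · · · ·
    · · · · ·
    · · · · ·
    · · █ · ·
    · █ █ · ·

Z-buffer (winner per pixel, '.' = empty):
  . . . . .
  . . . . .
  . . 0 . .
  . . 1 . .
  . 1 1 . .

Result: 1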